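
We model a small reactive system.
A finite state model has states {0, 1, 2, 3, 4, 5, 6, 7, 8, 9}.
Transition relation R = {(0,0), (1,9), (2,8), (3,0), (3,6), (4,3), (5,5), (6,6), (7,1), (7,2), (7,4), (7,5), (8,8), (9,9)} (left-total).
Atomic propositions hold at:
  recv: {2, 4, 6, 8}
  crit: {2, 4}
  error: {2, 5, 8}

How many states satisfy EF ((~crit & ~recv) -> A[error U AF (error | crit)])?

Sat(~crit) = {0, 1, 3, 5, 6, 7, 8, 9}
Sat(~recv) = {0, 1, 3, 5, 7, 9}
Sat(~crit & ~recv) = {0, 1, 3, 5, 7, 9}
Sat(error | crit) = {2, 4, 5, 8}
AF (error | crit): least fixpoint, start Z0 = {2, 4, 5, 8}, add states with every successor in Z. Already a fixed point.
Sat(AF (error | crit)) = {2, 4, 5, 8}
A[error U AF (error | crit)]: least fixpoint, start Z0 = Sat(AF (error | crit)) = {2, 4, 5, 8}, add states in Sat(error) with every successor in Z. Already a fixed point.
Sat(A[error U AF (error | crit)]) = {2, 4, 5, 8}
Sat((~crit & ~recv) -> A[error U AF (error | crit)]) = {2, 4, 5, 6, 8}
EF ((~crit & ~recv) -> A[error U AF (error | crit)]): least fixpoint, start Z0 = {2, 4, 5, 6, 8}, add states with some successor in Z. Z1 = {2, 3, 4, 5, 6, 7, 8}; fixed.
Sat(EF ((~crit & ~recv) -> A[error U AF (error | crit)])) = {2, 3, 4, 5, 6, 7, 8}
|Sat(EF ((~crit & ~recv) -> A[error U AF (error | crit)]))| = |{2, 3, 4, 5, 6, 7, 8}| = 7.

7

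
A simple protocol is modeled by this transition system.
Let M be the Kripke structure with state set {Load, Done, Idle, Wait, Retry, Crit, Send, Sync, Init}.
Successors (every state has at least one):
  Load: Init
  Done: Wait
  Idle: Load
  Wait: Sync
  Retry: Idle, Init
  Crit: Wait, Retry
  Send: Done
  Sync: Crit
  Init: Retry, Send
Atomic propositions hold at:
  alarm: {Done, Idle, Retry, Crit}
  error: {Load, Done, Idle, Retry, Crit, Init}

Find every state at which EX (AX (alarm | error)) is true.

Sat(alarm | error) = {Load, Done, Idle, Retry, Crit, Init}
Sat(AX (alarm | error)) = {s : every successor in {Load, Done, Idle, Retry, Crit, Init}} = {Load, Idle, Retry, Send, Sync}
Sat(EX (AX (alarm | error))) = {s : some successor in {Load, Idle, Retry, Send, Sync}} = {Idle, Wait, Retry, Crit, Init}

{Idle, Wait, Retry, Crit, Init}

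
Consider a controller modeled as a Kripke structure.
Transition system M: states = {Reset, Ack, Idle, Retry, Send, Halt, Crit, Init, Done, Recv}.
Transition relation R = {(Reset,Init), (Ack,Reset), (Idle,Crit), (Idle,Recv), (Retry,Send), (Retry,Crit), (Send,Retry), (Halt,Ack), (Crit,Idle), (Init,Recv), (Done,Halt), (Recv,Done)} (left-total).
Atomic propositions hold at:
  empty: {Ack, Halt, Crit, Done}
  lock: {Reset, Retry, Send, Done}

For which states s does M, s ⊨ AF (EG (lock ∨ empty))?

Sat(lock ∨ empty) = {Reset, Ack, Retry, Send, Halt, Crit, Done}
EG (lock ∨ empty): greatest fixpoint, start Z0 = {Reset, Ack, Retry, Send, Halt, Crit, Done}, keep only states in Sat with some successor in Z. Z1 = {Ack, Retry, Send, Halt, Done}; Z2 = {Retry, Send, Halt, Done}; Z3 = {Retry, Send, Done}; Z4 = {Retry, Send}; fixed.
Sat(EG (lock ∨ empty)) = {Retry, Send}
AF (EG (lock ∨ empty)): least fixpoint, start Z0 = {Retry, Send}, add states with every successor in Z. Already a fixed point.
Sat(AF (EG (lock ∨ empty))) = {Retry, Send}

{Retry, Send}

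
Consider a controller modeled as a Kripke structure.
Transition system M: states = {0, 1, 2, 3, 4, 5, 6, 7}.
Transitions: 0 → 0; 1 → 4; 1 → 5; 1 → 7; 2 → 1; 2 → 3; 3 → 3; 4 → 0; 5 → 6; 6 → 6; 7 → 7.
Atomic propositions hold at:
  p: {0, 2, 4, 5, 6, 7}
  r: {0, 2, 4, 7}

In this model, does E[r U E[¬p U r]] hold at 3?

Sat(¬p) = {1, 3}
E[¬p U r]: least fixpoint, start Z0 = Sat(r) = {0, 2, 4, 7}, add states in Sat(¬p) with some successor in Z. Z1 = {0, 1, 2, 4, 7}; fixed.
Sat(E[¬p U r]) = {0, 1, 2, 4, 7}
E[r U E[¬p U r]]: least fixpoint, start Z0 = Sat(E[¬p U r]) = {0, 1, 2, 4, 7}, add states in Sat(r) with some successor in Z. Already a fixed point.
Sat(E[r U E[¬p U r]]) = {0, 1, 2, 4, 7}
3 ∉ Sat(E[r U E[¬p U r]]) = {0, 1, 2, 4, 7}, so the formula does not hold at 3.

No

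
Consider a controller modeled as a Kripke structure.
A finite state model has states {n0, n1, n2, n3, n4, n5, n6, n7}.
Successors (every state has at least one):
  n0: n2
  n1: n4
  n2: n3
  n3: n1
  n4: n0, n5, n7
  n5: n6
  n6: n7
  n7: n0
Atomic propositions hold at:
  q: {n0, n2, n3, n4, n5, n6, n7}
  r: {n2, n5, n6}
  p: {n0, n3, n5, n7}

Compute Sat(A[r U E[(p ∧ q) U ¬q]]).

Sat(p ∧ q) = {n0, n3, n5, n7}
Sat(¬q) = {n1}
E[(p ∧ q) U ¬q]: least fixpoint, start Z0 = Sat(¬q) = {n1}, add states in Sat(p ∧ q) with some successor in Z. Z1 = {n1, n3}; fixed.
Sat(E[(p ∧ q) U ¬q]) = {n1, n3}
A[r U E[(p ∧ q) U ¬q]]: least fixpoint, start Z0 = Sat(E[(p ∧ q) U ¬q]) = {n1, n3}, add states in Sat(r) with every successor in Z. Z1 = {n1, n2, n3}; fixed.
Sat(A[r U E[(p ∧ q) U ¬q]]) = {n1, n2, n3}

{n1, n2, n3}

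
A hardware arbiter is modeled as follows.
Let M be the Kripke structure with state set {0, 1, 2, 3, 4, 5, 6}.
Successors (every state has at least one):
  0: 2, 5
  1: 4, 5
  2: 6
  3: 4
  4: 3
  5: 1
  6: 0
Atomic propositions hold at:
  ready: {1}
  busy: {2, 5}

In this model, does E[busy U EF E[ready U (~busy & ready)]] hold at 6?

Sat(~busy) = {0, 1, 3, 4, 6}
Sat(~busy & ready) = {1}
E[ready U (~busy & ready)]: least fixpoint, start Z0 = Sat((~busy & ready)) = {1}, add states in Sat(ready) with some successor in Z. Already a fixed point.
Sat(E[ready U (~busy & ready)]) = {1}
EF E[ready U (~busy & ready)]: least fixpoint, start Z0 = {1}, add states with some successor in Z. Z1 = {1, 5}; Z2 = {0, 1, 5}; Z3 = {0, 1, 5, 6}; Z4 = {0, 1, 2, 5, 6}; fixed.
Sat(EF E[ready U (~busy & ready)]) = {0, 1, 2, 5, 6}
E[busy U EF E[ready U (~busy & ready)]]: least fixpoint, start Z0 = Sat(EF E[ready U (~busy & ready)]) = {0, 1, 2, 5, 6}, add states in Sat(busy) with some successor in Z. Already a fixed point.
Sat(E[busy U EF E[ready U (~busy & ready)]]) = {0, 1, 2, 5, 6}
6 ∈ Sat(E[busy U EF E[ready U (~busy & ready)]]) = {0, 1, 2, 5, 6}, so the formula holds at 6.

Yes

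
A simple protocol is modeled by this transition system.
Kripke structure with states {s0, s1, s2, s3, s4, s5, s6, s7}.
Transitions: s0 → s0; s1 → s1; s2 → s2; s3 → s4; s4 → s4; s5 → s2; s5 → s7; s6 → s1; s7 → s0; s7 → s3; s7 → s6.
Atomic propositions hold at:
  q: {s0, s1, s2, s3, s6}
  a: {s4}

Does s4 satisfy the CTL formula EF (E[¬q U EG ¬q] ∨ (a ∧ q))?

Sat(¬q) = {s4, s5, s7}
EG ¬q: greatest fixpoint, start Z0 = {s4, s5, s7}, keep only states in Sat with some successor in Z. Z1 = {s4, s5}; Z2 = {s4}; fixed.
Sat(EG ¬q) = {s4}
E[¬q U EG ¬q]: least fixpoint, start Z0 = Sat(EG ¬q) = {s4}, add states in Sat(¬q) with some successor in Z. Already a fixed point.
Sat(E[¬q U EG ¬q]) = {s4}
Sat(a ∧ q) = ∅
Sat(E[¬q U EG ¬q] ∨ (a ∧ q)) = {s4}
EF (E[¬q U EG ¬q] ∨ (a ∧ q)): least fixpoint, start Z0 = {s4}, add states with some successor in Z. Z1 = {s3, s4}; Z2 = {s3, s4, s7}; Z3 = {s3, s4, s5, s7}; fixed.
Sat(EF (E[¬q U EG ¬q] ∨ (a ∧ q))) = {s3, s4, s5, s7}
s4 ∈ Sat(EF (E[¬q U EG ¬q] ∨ (a ∧ q))) = {s3, s4, s5, s7}, so the formula holds at s4.

Yes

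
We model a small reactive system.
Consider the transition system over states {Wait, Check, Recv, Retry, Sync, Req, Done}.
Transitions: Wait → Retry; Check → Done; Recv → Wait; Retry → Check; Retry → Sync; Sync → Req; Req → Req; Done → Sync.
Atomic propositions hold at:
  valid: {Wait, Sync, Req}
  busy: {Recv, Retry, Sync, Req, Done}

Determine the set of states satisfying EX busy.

{Wait, Check, Retry, Sync, Req, Done}

Sat(EX busy) = {s : some successor in {Recv, Retry, Sync, Req, Done}} = {Wait, Check, Retry, Sync, Req, Done}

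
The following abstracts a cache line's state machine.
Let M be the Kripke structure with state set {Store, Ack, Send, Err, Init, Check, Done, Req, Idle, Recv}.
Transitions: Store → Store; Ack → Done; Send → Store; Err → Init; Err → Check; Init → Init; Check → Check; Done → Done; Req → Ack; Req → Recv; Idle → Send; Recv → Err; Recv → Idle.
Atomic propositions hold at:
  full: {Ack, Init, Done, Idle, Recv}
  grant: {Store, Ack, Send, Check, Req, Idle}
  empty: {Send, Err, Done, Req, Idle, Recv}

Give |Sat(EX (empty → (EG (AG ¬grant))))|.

8

Sat(¬grant) = {Err, Init, Done, Recv}
AG ¬grant: greatest fixpoint, start Z0 = {Err, Init, Done, Recv}, keep only states in Sat with every successor in Z. Z1 = {Init, Done}; fixed.
Sat(AG ¬grant) = {Init, Done}
EG (AG ¬grant): greatest fixpoint, start Z0 = {Init, Done}, keep only states in Sat with some successor in Z. Already a fixed point.
Sat(EG (AG ¬grant)) = {Init, Done}
Sat(empty → (EG (AG ¬grant))) = {Store, Ack, Init, Check, Done}
Sat(EX (empty → (EG (AG ¬grant)))) = {s : some successor in {Store, Ack, Init, Check, Done}} = {Store, Ack, Send, Err, Init, Check, Done, Req}
|Sat(EX (empty → (EG (AG ¬grant))))| = |{Store, Ack, Send, Err, Init, Check, Done, Req}| = 8.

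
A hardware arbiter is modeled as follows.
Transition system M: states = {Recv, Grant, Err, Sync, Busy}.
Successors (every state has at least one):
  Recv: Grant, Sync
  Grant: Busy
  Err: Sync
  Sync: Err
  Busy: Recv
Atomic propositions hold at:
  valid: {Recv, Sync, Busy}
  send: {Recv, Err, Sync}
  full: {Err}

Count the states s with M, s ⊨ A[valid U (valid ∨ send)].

Sat(valid ∨ send) = {Recv, Err, Sync, Busy}
A[valid U (valid ∨ send)]: least fixpoint, start Z0 = Sat((valid ∨ send)) = {Recv, Err, Sync, Busy}, add states in Sat(valid) with every successor in Z. Already a fixed point.
Sat(A[valid U (valid ∨ send)]) = {Recv, Err, Sync, Busy}
|Sat(A[valid U (valid ∨ send)])| = |{Recv, Err, Sync, Busy}| = 4.

4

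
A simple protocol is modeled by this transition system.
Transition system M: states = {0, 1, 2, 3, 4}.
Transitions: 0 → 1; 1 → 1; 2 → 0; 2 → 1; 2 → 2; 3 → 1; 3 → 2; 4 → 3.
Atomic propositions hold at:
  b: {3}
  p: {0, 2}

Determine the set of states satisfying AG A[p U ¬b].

Sat(¬b) = {0, 1, 2, 4}
A[p U ¬b]: least fixpoint, start Z0 = Sat(¬b) = {0, 1, 2, 4}, add states in Sat(p) with every successor in Z. Already a fixed point.
Sat(A[p U ¬b]) = {0, 1, 2, 4}
AG A[p U ¬b]: greatest fixpoint, start Z0 = {0, 1, 2, 4}, keep only states in Sat with every successor in Z. Z1 = {0, 1, 2}; fixed.
Sat(AG A[p U ¬b]) = {0, 1, 2}

{0, 1, 2}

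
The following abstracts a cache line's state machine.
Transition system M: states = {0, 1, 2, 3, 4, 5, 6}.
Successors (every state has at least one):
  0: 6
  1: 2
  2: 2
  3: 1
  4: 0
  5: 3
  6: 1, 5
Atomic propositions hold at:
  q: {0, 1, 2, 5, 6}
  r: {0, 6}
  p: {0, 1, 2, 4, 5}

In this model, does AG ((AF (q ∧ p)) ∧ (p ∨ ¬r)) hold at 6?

Sat(q ∧ p) = {0, 1, 2, 5}
AF (q ∧ p): least fixpoint, start Z0 = {0, 1, 2, 5}, add states with every successor in Z. Z1 = {0, 1, 2, 3, 4, 5, 6}; fixed.
Sat(AF (q ∧ p)) = {0, 1, 2, 3, 4, 5, 6}
Sat(¬r) = {1, 2, 3, 4, 5}
Sat(p ∨ ¬r) = {0, 1, 2, 3, 4, 5}
Sat((AF (q ∧ p)) ∧ (p ∨ ¬r)) = {0, 1, 2, 3, 4, 5}
AG ((AF (q ∧ p)) ∧ (p ∨ ¬r)): greatest fixpoint, start Z0 = {0, 1, 2, 3, 4, 5}, keep only states in Sat with every successor in Z. Z1 = {1, 2, 3, 4, 5}; Z2 = {1, 2, 3, 5}; fixed.
Sat(AG ((AF (q ∧ p)) ∧ (p ∨ ¬r))) = {1, 2, 3, 5}
6 ∉ Sat(AG ((AF (q ∧ p)) ∧ (p ∨ ¬r))) = {1, 2, 3, 5}, so the formula does not hold at 6.

No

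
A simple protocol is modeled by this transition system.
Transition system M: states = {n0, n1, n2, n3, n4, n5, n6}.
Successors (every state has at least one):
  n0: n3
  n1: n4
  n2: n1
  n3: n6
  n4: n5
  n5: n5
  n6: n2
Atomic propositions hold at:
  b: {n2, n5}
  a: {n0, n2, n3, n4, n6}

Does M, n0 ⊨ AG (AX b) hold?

No

Sat(AX b) = {s : every successor in {n2, n5}} = {n4, n5, n6}
AG (AX b): greatest fixpoint, start Z0 = {n4, n5, n6}, keep only states in Sat with every successor in Z. Z1 = {n4, n5}; fixed.
Sat(AG (AX b)) = {n4, n5}
n0 ∉ Sat(AG (AX b)) = {n4, n5}, so the formula does not hold at n0.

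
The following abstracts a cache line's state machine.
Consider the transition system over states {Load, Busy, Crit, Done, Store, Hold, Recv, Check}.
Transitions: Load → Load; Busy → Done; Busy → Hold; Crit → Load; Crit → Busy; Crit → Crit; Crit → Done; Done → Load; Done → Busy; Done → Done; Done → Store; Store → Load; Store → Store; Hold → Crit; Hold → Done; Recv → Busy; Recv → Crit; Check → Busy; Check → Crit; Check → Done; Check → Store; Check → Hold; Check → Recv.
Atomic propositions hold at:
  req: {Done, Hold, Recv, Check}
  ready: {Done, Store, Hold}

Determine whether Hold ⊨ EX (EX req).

Sat(EX req) = {s : some successor in {Done, Hold, Recv, Check}} = {Busy, Crit, Done, Hold, Check}
Sat(EX (EX req)) = {s : some successor in {Busy, Crit, Done, Hold, Check}} = {Busy, Crit, Done, Hold, Recv, Check}
Hold ∈ Sat(EX (EX req)) = {Busy, Crit, Done, Hold, Recv, Check}, so the formula holds at Hold.

Yes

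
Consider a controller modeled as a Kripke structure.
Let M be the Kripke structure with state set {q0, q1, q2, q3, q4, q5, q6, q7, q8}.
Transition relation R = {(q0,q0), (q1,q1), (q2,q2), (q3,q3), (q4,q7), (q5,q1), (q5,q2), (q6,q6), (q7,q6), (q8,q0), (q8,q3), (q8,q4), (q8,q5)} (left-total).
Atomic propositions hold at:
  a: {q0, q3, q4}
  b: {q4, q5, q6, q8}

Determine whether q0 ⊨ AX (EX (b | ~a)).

No

Sat(~a) = {q1, q2, q5, q6, q7, q8}
Sat(b | ~a) = {q1, q2, q4, q5, q6, q7, q8}
Sat(EX (b | ~a)) = {s : some successor in {q1, q2, q4, q5, q6, q7, q8}} = {q1, q2, q4, q5, q6, q7, q8}
Sat(AX (EX (b | ~a))) = {s : every successor in {q1, q2, q4, q5, q6, q7, q8}} = {q1, q2, q4, q5, q6, q7}
q0 ∉ Sat(AX (EX (b | ~a))) = {q1, q2, q4, q5, q6, q7}, so the formula does not hold at q0.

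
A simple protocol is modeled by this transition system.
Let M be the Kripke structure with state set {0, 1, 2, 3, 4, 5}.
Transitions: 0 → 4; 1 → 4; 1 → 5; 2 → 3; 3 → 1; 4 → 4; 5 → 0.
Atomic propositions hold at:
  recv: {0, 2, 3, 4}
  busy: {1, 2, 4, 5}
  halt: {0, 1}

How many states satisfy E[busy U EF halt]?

5

EF halt: least fixpoint, start Z0 = {0, 1}, add states with some successor in Z. Z1 = {0, 1, 3, 5}; Z2 = {0, 1, 2, 3, 5}; fixed.
Sat(EF halt) = {0, 1, 2, 3, 5}
E[busy U EF halt]: least fixpoint, start Z0 = Sat(EF halt) = {0, 1, 2, 3, 5}, add states in Sat(busy) with some successor in Z. Already a fixed point.
Sat(E[busy U EF halt]) = {0, 1, 2, 3, 5}
|Sat(E[busy U EF halt])| = |{0, 1, 2, 3, 5}| = 5.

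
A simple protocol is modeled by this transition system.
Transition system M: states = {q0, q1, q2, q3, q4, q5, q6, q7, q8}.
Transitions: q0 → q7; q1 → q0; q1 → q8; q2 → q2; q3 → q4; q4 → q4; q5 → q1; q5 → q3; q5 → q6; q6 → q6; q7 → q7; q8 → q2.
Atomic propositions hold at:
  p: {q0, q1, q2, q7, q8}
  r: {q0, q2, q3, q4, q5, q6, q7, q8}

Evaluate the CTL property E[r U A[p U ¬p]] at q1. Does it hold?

Sat(¬p) = {q3, q4, q5, q6}
A[p U ¬p]: least fixpoint, start Z0 = Sat(¬p) = {q3, q4, q5, q6}, add states in Sat(p) with every successor in Z. Already a fixed point.
Sat(A[p U ¬p]) = {q3, q4, q5, q6}
E[r U A[p U ¬p]]: least fixpoint, start Z0 = Sat(A[p U ¬p]) = {q3, q4, q5, q6}, add states in Sat(r) with some successor in Z. Already a fixed point.
Sat(E[r U A[p U ¬p]]) = {q3, q4, q5, q6}
q1 ∉ Sat(E[r U A[p U ¬p]]) = {q3, q4, q5, q6}, so the formula does not hold at q1.

No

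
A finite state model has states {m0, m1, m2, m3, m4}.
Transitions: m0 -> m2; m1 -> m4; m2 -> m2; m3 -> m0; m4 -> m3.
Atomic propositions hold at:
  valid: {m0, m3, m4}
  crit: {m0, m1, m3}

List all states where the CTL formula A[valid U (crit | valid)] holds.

Sat(crit | valid) = {m0, m1, m3, m4}
A[valid U (crit | valid)]: least fixpoint, start Z0 = Sat((crit | valid)) = {m0, m1, m3, m4}, add states in Sat(valid) with every successor in Z. Already a fixed point.
Sat(A[valid U (crit | valid)]) = {m0, m1, m3, m4}

{m0, m1, m3, m4}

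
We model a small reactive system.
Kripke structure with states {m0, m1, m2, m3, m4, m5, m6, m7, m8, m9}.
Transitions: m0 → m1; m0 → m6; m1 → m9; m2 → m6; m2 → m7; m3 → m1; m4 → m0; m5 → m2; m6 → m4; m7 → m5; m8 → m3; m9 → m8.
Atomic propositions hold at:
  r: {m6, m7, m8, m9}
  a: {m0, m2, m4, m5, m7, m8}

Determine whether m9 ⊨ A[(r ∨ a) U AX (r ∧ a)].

Yes

Sat(r ∨ a) = {m0, m2, m4, m5, m6, m7, m8, m9}
Sat(r ∧ a) = {m7, m8}
Sat(AX (r ∧ a)) = {s : every successor in {m7, m8}} = {m9}
A[(r ∨ a) U AX (r ∧ a)]: least fixpoint, start Z0 = Sat(AX (r ∧ a)) = {m9}, add states in Sat(r ∨ a) with every successor in Z. Already a fixed point.
Sat(A[(r ∨ a) U AX (r ∧ a)]) = {m9}
m9 ∈ Sat(A[(r ∨ a) U AX (r ∧ a)]) = {m9}, so the formula holds at m9.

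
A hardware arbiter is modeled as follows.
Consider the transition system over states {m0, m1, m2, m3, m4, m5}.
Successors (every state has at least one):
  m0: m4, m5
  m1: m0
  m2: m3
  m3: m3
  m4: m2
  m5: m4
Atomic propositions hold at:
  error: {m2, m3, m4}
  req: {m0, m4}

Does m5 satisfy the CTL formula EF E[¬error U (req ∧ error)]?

Sat(¬error) = {m0, m1, m5}
Sat(req ∧ error) = {m4}
E[¬error U (req ∧ error)]: least fixpoint, start Z0 = Sat((req ∧ error)) = {m4}, add states in Sat(¬error) with some successor in Z. Z1 = {m0, m4, m5}; Z2 = {m0, m1, m4, m5}; fixed.
Sat(E[¬error U (req ∧ error)]) = {m0, m1, m4, m5}
EF E[¬error U (req ∧ error)]: least fixpoint, start Z0 = {m0, m1, m4, m5}, add states with some successor in Z. Already a fixed point.
Sat(EF E[¬error U (req ∧ error)]) = {m0, m1, m4, m5}
m5 ∈ Sat(EF E[¬error U (req ∧ error)]) = {m0, m1, m4, m5}, so the formula holds at m5.

Yes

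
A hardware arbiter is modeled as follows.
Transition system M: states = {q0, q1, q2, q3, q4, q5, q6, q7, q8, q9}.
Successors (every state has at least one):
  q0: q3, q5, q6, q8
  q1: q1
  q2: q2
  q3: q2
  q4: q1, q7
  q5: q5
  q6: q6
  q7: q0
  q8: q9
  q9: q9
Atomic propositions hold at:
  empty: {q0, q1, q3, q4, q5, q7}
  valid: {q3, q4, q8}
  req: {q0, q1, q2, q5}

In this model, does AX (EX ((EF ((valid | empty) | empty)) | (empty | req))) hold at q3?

Yes

Sat(valid | empty) = {q0, q1, q3, q4, q5, q7, q8}
Sat((valid | empty) | empty) = {q0, q1, q3, q4, q5, q7, q8}
EF ((valid | empty) | empty): least fixpoint, start Z0 = {q0, q1, q3, q4, q5, q7, q8}, add states with some successor in Z. Already a fixed point.
Sat(EF ((valid | empty) | empty)) = {q0, q1, q3, q4, q5, q7, q8}
Sat(empty | req) = {q0, q1, q2, q3, q4, q5, q7}
Sat((EF ((valid | empty) | empty)) | (empty | req)) = {q0, q1, q2, q3, q4, q5, q7, q8}
Sat(EX ((EF ((valid | empty) | empty)) | (empty | req))) = {s : some successor in {q0, q1, q2, q3, q4, q5, q7, q8}} = {q0, q1, q2, q3, q4, q5, q7}
Sat(AX (EX ((EF ((valid | empty) | empty)) | (empty | req)))) = {s : every successor in {q0, q1, q2, q3, q4, q5, q7}} = {q1, q2, q3, q4, q5, q7}
q3 ∈ Sat(AX (EX ((EF ((valid | empty) | empty)) | (empty | req)))) = {q1, q2, q3, q4, q5, q7}, so the formula holds at q3.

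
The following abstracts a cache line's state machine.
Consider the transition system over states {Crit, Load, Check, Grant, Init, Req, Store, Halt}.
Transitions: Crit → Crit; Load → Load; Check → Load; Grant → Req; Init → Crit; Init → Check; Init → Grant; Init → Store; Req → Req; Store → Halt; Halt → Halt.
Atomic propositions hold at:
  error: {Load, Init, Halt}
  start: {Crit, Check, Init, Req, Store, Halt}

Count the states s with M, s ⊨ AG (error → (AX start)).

5

Sat(AX start) = {s : every successor in {Crit, Check, Init, Req, Store, Halt}} = {Crit, Grant, Req, Store, Halt}
Sat(error → (AX start)) = {Crit, Check, Grant, Req, Store, Halt}
AG (error → (AX start)): greatest fixpoint, start Z0 = {Crit, Check, Grant, Req, Store, Halt}, keep only states in Sat with every successor in Z. Z1 = {Crit, Grant, Req, Store, Halt}; fixed.
Sat(AG (error → (AX start))) = {Crit, Grant, Req, Store, Halt}
|Sat(AG (error → (AX start)))| = |{Crit, Grant, Req, Store, Halt}| = 5.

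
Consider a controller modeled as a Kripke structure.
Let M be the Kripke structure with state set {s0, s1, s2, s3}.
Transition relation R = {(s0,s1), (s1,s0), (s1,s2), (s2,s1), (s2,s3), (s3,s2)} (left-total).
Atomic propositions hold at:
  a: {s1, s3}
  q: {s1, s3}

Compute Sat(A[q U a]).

{s1, s3}

A[q U a]: least fixpoint, start Z0 = Sat(a) = {s1, s3}, add states in Sat(q) with every successor in Z. Already a fixed point.
Sat(A[q U a]) = {s1, s3}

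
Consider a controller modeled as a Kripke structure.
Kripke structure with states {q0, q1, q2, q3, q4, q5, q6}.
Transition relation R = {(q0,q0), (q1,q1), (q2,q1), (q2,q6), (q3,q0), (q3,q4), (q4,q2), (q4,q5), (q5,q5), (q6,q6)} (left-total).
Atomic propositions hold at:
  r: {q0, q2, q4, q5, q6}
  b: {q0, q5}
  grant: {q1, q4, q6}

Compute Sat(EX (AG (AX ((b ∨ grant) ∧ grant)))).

{q1, q2, q4, q6}

Sat(b ∨ grant) = {q0, q1, q4, q5, q6}
Sat((b ∨ grant) ∧ grant) = {q1, q4, q6}
Sat(AX ((b ∨ grant) ∧ grant)) = {s : every successor in {q1, q4, q6}} = {q1, q2, q6}
AG (AX ((b ∨ grant) ∧ grant)): greatest fixpoint, start Z0 = {q1, q2, q6}, keep only states in Sat with every successor in Z. Already a fixed point.
Sat(AG (AX ((b ∨ grant) ∧ grant))) = {q1, q2, q6}
Sat(EX (AG (AX ((b ∨ grant) ∧ grant)))) = {s : some successor in {q1, q2, q6}} = {q1, q2, q4, q6}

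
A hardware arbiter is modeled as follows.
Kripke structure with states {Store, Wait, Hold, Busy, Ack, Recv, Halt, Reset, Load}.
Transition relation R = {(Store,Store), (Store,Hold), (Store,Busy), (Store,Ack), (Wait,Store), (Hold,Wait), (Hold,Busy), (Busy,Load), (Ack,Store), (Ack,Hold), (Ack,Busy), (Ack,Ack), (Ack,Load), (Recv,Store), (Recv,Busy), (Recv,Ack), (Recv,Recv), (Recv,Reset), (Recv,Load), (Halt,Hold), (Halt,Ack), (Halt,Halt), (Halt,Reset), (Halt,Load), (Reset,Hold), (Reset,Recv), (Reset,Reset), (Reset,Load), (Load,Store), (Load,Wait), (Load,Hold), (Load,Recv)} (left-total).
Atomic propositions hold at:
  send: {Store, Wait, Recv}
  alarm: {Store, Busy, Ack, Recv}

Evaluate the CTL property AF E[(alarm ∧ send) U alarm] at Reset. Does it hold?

Sat(alarm ∧ send) = {Store, Recv}
E[(alarm ∧ send) U alarm]: least fixpoint, start Z0 = Sat(alarm) = {Store, Busy, Ack, Recv}, add states in Sat(alarm ∧ send) with some successor in Z. Already a fixed point.
Sat(E[(alarm ∧ send) U alarm]) = {Store, Busy, Ack, Recv}
AF E[(alarm ∧ send) U alarm]: least fixpoint, start Z0 = {Store, Busy, Ack, Recv}, add states with every successor in Z. Z1 = {Store, Wait, Busy, Ack, Recv}; Z2 = {Store, Wait, Hold, Busy, Ack, Recv}; Z3 = {Store, Wait, Hold, Busy, Ack, Recv, Load}; fixed.
Sat(AF E[(alarm ∧ send) U alarm]) = {Store, Wait, Hold, Busy, Ack, Recv, Load}
Reset ∉ Sat(AF E[(alarm ∧ send) U alarm]) = {Store, Wait, Hold, Busy, Ack, Recv, Load}, so the formula does not hold at Reset.

No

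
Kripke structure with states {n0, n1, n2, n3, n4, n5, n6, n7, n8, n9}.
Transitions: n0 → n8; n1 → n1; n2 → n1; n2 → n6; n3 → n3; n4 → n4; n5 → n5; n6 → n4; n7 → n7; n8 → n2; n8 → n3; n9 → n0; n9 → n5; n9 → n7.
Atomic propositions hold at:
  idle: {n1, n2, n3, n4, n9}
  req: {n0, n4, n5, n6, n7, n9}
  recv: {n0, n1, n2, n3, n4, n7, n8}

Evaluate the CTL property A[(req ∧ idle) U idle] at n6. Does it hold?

No

Sat(req ∧ idle) = {n4, n9}
A[(req ∧ idle) U idle]: least fixpoint, start Z0 = Sat(idle) = {n1, n2, n3, n4, n9}, add states in Sat(req ∧ idle) with every successor in Z. Already a fixed point.
Sat(A[(req ∧ idle) U idle]) = {n1, n2, n3, n4, n9}
n6 ∉ Sat(A[(req ∧ idle) U idle]) = {n1, n2, n3, n4, n9}, so the formula does not hold at n6.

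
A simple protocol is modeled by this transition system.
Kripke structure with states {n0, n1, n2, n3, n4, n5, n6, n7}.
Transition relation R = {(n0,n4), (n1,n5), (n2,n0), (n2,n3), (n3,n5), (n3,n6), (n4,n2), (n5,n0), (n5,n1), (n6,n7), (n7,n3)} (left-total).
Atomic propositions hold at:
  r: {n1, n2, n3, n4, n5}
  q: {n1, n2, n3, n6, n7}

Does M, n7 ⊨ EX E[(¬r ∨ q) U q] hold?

Yes

Sat(¬r) = {n0, n6, n7}
Sat(¬r ∨ q) = {n0, n1, n2, n3, n6, n7}
E[(¬r ∨ q) U q]: least fixpoint, start Z0 = Sat(q) = {n1, n2, n3, n6, n7}, add states in Sat(¬r ∨ q) with some successor in Z. Already a fixed point.
Sat(E[(¬r ∨ q) U q]) = {n1, n2, n3, n6, n7}
Sat(EX E[(¬r ∨ q) U q]) = {s : some successor in {n1, n2, n3, n6, n7}} = {n2, n3, n4, n5, n6, n7}
n7 ∈ Sat(EX E[(¬r ∨ q) U q]) = {n2, n3, n4, n5, n6, n7}, so the formula holds at n7.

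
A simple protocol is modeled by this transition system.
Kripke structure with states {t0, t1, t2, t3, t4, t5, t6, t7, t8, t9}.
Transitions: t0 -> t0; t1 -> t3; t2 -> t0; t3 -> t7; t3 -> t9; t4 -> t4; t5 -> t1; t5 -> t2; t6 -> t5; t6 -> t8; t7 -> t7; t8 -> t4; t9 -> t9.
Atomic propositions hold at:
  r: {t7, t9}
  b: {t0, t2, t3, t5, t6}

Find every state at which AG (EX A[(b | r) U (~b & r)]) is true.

{t1, t3, t7, t9}

Sat(b | r) = {t0, t2, t3, t5, t6, t7, t9}
Sat(~b) = {t1, t4, t7, t8, t9}
Sat(~b & r) = {t7, t9}
A[(b | r) U (~b & r)]: least fixpoint, start Z0 = Sat((~b & r)) = {t7, t9}, add states in Sat(b | r) with every successor in Z. Z1 = {t3, t7, t9}; fixed.
Sat(A[(b | r) U (~b & r)]) = {t3, t7, t9}
Sat(EX A[(b | r) U (~b & r)]) = {s : some successor in {t3, t7, t9}} = {t1, t3, t7, t9}
AG (EX A[(b | r) U (~b & r)]): greatest fixpoint, start Z0 = {t1, t3, t7, t9}, keep only states in Sat with every successor in Z. Already a fixed point.
Sat(AG (EX A[(b | r) U (~b & r)])) = {t1, t3, t7, t9}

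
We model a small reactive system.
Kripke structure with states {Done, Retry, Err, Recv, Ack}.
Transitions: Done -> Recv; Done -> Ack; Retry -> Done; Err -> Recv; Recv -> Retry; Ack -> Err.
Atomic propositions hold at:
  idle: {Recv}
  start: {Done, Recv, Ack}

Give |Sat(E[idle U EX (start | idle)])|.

Sat(start | idle) = {Done, Recv, Ack}
Sat(EX (start | idle)) = {s : some successor in {Done, Recv, Ack}} = {Done, Retry, Err}
E[idle U EX (start | idle)]: least fixpoint, start Z0 = Sat(EX (start | idle)) = {Done, Retry, Err}, add states in Sat(idle) with some successor in Z. Z1 = {Done, Retry, Err, Recv}; fixed.
Sat(E[idle U EX (start | idle)]) = {Done, Retry, Err, Recv}
|Sat(E[idle U EX (start | idle)])| = |{Done, Retry, Err, Recv}| = 4.

4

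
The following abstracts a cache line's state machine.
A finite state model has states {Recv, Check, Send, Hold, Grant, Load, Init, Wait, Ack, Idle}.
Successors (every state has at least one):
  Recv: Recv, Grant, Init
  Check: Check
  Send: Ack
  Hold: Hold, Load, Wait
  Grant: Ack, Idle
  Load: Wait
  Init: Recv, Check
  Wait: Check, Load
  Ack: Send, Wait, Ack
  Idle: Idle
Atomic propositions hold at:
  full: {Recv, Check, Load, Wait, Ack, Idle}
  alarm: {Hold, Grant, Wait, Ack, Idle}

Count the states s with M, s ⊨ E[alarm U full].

E[alarm U full]: least fixpoint, start Z0 = Sat(full) = {Recv, Check, Load, Wait, Ack, Idle}, add states in Sat(alarm) with some successor in Z. Z1 = {Recv, Check, Hold, Grant, Load, Wait, Ack, Idle}; fixed.
Sat(E[alarm U full]) = {Recv, Check, Hold, Grant, Load, Wait, Ack, Idle}
|Sat(E[alarm U full])| = |{Recv, Check, Hold, Grant, Load, Wait, Ack, Idle}| = 8.

8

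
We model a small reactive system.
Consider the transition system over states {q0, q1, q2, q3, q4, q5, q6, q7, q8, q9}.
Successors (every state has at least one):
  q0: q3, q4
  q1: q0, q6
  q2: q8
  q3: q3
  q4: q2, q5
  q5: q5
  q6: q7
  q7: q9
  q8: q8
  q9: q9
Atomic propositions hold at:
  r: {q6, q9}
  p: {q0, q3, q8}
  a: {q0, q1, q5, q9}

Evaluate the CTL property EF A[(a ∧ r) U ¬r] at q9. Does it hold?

No

Sat(a ∧ r) = {q9}
Sat(¬r) = {q0, q1, q2, q3, q4, q5, q7, q8}
A[(a ∧ r) U ¬r]: least fixpoint, start Z0 = Sat(¬r) = {q0, q1, q2, q3, q4, q5, q7, q8}, add states in Sat(a ∧ r) with every successor in Z. Already a fixed point.
Sat(A[(a ∧ r) U ¬r]) = {q0, q1, q2, q3, q4, q5, q7, q8}
EF A[(a ∧ r) U ¬r]: least fixpoint, start Z0 = {q0, q1, q2, q3, q4, q5, q7, q8}, add states with some successor in Z. Z1 = {q0, q1, q2, q3, q4, q5, q6, q7, q8}; fixed.
Sat(EF A[(a ∧ r) U ¬r]) = {q0, q1, q2, q3, q4, q5, q6, q7, q8}
q9 ∉ Sat(EF A[(a ∧ r) U ¬r]) = {q0, q1, q2, q3, q4, q5, q6, q7, q8}, so the formula does not hold at q9.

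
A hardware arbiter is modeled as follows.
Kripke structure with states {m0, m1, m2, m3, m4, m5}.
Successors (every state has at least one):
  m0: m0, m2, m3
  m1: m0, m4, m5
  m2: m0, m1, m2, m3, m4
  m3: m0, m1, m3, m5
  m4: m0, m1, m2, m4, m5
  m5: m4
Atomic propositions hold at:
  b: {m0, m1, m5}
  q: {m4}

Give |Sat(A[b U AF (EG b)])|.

EG b: greatest fixpoint, start Z0 = {m0, m1, m5}, keep only states in Sat with some successor in Z. Z1 = {m0, m1}; fixed.
Sat(EG b) = {m0, m1}
AF (EG b): least fixpoint, start Z0 = {m0, m1}, add states with every successor in Z. Already a fixed point.
Sat(AF (EG b)) = {m0, m1}
A[b U AF (EG b)]: least fixpoint, start Z0 = Sat(AF (EG b)) = {m0, m1}, add states in Sat(b) with every successor in Z. Already a fixed point.
Sat(A[b U AF (EG b)]) = {m0, m1}
|Sat(A[b U AF (EG b)])| = |{m0, m1}| = 2.

2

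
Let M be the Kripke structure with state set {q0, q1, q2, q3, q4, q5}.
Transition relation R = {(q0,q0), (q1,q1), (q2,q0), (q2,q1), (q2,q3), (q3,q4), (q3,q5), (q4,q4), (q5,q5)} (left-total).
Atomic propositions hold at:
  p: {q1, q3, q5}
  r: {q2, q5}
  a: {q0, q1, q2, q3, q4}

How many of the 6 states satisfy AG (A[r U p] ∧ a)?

A[r U p]: least fixpoint, start Z0 = Sat(p) = {q1, q3, q5}, add states in Sat(r) with every successor in Z. Already a fixed point.
Sat(A[r U p]) = {q1, q3, q5}
Sat(A[r U p] ∧ a) = {q1, q3}
AG (A[r U p] ∧ a): greatest fixpoint, start Z0 = {q1, q3}, keep only states in Sat with every successor in Z. Z1 = {q1}; fixed.
Sat(AG (A[r U p] ∧ a)) = {q1}
|Sat(AG (A[r U p] ∧ a))| = |{q1}| = 1.

1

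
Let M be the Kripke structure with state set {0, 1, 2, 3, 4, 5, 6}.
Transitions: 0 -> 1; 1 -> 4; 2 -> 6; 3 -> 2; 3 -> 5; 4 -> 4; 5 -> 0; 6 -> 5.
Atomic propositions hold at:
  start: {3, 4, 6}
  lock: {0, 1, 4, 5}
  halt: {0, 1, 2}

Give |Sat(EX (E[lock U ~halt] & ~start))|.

4

Sat(~halt) = {3, 4, 5, 6}
E[lock U ~halt]: least fixpoint, start Z0 = Sat(~halt) = {3, 4, 5, 6}, add states in Sat(lock) with some successor in Z. Z1 = {1, 3, 4, 5, 6}; Z2 = {0, 1, 3, 4, 5, 6}; fixed.
Sat(E[lock U ~halt]) = {0, 1, 3, 4, 5, 6}
Sat(~start) = {0, 1, 2, 5}
Sat(E[lock U ~halt] & ~start) = {0, 1, 5}
Sat(EX (E[lock U ~halt] & ~start)) = {s : some successor in {0, 1, 5}} = {0, 3, 5, 6}
|Sat(EX (E[lock U ~halt] & ~start))| = |{0, 3, 5, 6}| = 4.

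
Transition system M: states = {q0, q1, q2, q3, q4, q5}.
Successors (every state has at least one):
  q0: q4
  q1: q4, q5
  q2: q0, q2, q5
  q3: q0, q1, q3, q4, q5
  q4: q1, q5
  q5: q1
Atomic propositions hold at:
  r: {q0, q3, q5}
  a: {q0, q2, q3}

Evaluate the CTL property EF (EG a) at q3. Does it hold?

EG a: greatest fixpoint, start Z0 = {q0, q2, q3}, keep only states in Sat with some successor in Z. Z1 = {q2, q3}; fixed.
Sat(EG a) = {q2, q3}
EF (EG a): least fixpoint, start Z0 = {q2, q3}, add states with some successor in Z. Already a fixed point.
Sat(EF (EG a)) = {q2, q3}
q3 ∈ Sat(EF (EG a)) = {q2, q3}, so the formula holds at q3.

Yes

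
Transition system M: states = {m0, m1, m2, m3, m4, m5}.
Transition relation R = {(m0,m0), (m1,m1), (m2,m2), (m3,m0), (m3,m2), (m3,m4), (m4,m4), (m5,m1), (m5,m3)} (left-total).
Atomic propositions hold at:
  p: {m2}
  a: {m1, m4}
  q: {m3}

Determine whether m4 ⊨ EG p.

No

EG p: greatest fixpoint, start Z0 = {m2}, keep only states in Sat with some successor in Z. Already a fixed point.
Sat(EG p) = {m2}
m4 ∉ Sat(EG p) = {m2}, so the formula does not hold at m4.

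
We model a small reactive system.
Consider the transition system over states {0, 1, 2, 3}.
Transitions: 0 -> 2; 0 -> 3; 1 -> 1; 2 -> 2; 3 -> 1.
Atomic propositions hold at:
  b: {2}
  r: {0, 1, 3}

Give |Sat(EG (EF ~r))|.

2

Sat(~r) = {2}
EF ~r: least fixpoint, start Z0 = {2}, add states with some successor in Z. Z1 = {0, 2}; fixed.
Sat(EF ~r) = {0, 2}
EG (EF ~r): greatest fixpoint, start Z0 = {0, 2}, keep only states in Sat with some successor in Z. Already a fixed point.
Sat(EG (EF ~r)) = {0, 2}
|Sat(EG (EF ~r))| = |{0, 2}| = 2.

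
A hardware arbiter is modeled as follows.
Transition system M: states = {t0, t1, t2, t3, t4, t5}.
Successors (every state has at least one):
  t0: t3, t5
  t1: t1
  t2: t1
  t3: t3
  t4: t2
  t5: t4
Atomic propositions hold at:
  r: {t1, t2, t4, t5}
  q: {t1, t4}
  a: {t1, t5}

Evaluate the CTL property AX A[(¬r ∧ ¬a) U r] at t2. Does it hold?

Yes

Sat(¬r) = {t0, t3}
Sat(¬a) = {t0, t2, t3, t4}
Sat(¬r ∧ ¬a) = {t0, t3}
A[(¬r ∧ ¬a) U r]: least fixpoint, start Z0 = Sat(r) = {t1, t2, t4, t5}, add states in Sat(¬r ∧ ¬a) with every successor in Z. Already a fixed point.
Sat(A[(¬r ∧ ¬a) U r]) = {t1, t2, t4, t5}
Sat(AX A[(¬r ∧ ¬a) U r]) = {s : every successor in {t1, t2, t4, t5}} = {t1, t2, t4, t5}
t2 ∈ Sat(AX A[(¬r ∧ ¬a) U r]) = {t1, t2, t4, t5}, so the formula holds at t2.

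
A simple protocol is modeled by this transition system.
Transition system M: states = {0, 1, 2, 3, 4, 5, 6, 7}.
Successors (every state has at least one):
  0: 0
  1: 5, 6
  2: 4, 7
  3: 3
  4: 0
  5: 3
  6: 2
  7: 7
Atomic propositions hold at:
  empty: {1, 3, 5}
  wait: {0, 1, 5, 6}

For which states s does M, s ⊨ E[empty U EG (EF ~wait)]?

Sat(~wait) = {2, 3, 4, 7}
EF ~wait: least fixpoint, start Z0 = {2, 3, 4, 7}, add states with some successor in Z. Z1 = {2, 3, 4, 5, 6, 7}; Z2 = {1, 2, 3, 4, 5, 6, 7}; fixed.
Sat(EF ~wait) = {1, 2, 3, 4, 5, 6, 7}
EG (EF ~wait): greatest fixpoint, start Z0 = {1, 2, 3, 4, 5, 6, 7}, keep only states in Sat with some successor in Z. Z1 = {1, 2, 3, 5, 6, 7}; fixed.
Sat(EG (EF ~wait)) = {1, 2, 3, 5, 6, 7}
E[empty U EG (EF ~wait)]: least fixpoint, start Z0 = Sat(EG (EF ~wait)) = {1, 2, 3, 5, 6, 7}, add states in Sat(empty) with some successor in Z. Already a fixed point.
Sat(E[empty U EG (EF ~wait)]) = {1, 2, 3, 5, 6, 7}

{1, 2, 3, 5, 6, 7}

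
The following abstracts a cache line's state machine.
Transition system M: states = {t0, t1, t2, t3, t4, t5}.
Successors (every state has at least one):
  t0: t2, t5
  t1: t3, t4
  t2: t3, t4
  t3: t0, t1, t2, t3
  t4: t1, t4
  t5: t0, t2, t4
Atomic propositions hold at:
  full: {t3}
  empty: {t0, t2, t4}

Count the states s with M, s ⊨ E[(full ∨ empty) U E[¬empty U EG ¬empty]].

5

Sat(full ∨ empty) = {t0, t2, t3, t4}
Sat(¬empty) = {t1, t3, t5}
EG ¬empty: greatest fixpoint, start Z0 = {t1, t3, t5}, keep only states in Sat with some successor in Z. Z1 = {t1, t3}; fixed.
Sat(EG ¬empty) = {t1, t3}
E[¬empty U EG ¬empty]: least fixpoint, start Z0 = Sat(EG ¬empty) = {t1, t3}, add states in Sat(¬empty) with some successor in Z. Already a fixed point.
Sat(E[¬empty U EG ¬empty]) = {t1, t3}
E[(full ∨ empty) U E[¬empty U EG ¬empty]]: least fixpoint, start Z0 = Sat(E[¬empty U EG ¬empty]) = {t1, t3}, add states in Sat(full ∨ empty) with some successor in Z. Z1 = {t1, t2, t3, t4}; Z2 = {t0, t1, t2, t3, t4}; fixed.
Sat(E[(full ∨ empty) U E[¬empty U EG ¬empty]]) = {t0, t1, t2, t3, t4}
|Sat(E[(full ∨ empty) U E[¬empty U EG ¬empty]])| = |{t0, t1, t2, t3, t4}| = 5.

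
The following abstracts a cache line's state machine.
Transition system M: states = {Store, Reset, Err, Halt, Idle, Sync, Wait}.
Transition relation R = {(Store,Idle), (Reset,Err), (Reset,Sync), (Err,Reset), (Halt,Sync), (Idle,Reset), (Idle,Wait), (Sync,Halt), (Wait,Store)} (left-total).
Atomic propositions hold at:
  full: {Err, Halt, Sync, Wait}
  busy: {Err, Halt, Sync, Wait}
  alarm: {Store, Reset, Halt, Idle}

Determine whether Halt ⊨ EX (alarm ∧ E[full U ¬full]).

No

Sat(¬full) = {Store, Reset, Idle}
E[full U ¬full]: least fixpoint, start Z0 = Sat(¬full) = {Store, Reset, Idle}, add states in Sat(full) with some successor in Z. Z1 = {Store, Reset, Err, Idle, Wait}; fixed.
Sat(E[full U ¬full]) = {Store, Reset, Err, Idle, Wait}
Sat(alarm ∧ E[full U ¬full]) = {Store, Reset, Idle}
Sat(EX (alarm ∧ E[full U ¬full])) = {s : some successor in {Store, Reset, Idle}} = {Store, Err, Idle, Wait}
Halt ∉ Sat(EX (alarm ∧ E[full U ¬full])) = {Store, Err, Idle, Wait}, so the formula does not hold at Halt.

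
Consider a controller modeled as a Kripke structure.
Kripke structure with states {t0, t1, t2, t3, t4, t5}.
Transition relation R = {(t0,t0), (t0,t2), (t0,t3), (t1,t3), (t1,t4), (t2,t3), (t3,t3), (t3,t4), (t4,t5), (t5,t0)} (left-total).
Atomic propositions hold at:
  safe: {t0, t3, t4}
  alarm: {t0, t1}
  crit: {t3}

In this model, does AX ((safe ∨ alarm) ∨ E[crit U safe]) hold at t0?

No

Sat(safe ∨ alarm) = {t0, t1, t3, t4}
E[crit U safe]: least fixpoint, start Z0 = Sat(safe) = {t0, t3, t4}, add states in Sat(crit) with some successor in Z. Already a fixed point.
Sat(E[crit U safe]) = {t0, t3, t4}
Sat((safe ∨ alarm) ∨ E[crit U safe]) = {t0, t1, t3, t4}
Sat(AX ((safe ∨ alarm) ∨ E[crit U safe])) = {s : every successor in {t0, t1, t3, t4}} = {t1, t2, t3, t5}
t0 ∉ Sat(AX ((safe ∨ alarm) ∨ E[crit U safe])) = {t1, t2, t3, t5}, so the formula does not hold at t0.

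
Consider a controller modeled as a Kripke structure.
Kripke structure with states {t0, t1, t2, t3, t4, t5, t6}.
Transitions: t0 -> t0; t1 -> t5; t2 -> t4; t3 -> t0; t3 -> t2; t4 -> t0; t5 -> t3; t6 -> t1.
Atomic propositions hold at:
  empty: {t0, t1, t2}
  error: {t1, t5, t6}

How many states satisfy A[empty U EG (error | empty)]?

Sat(error | empty) = {t0, t1, t2, t5, t6}
EG (error | empty): greatest fixpoint, start Z0 = {t0, t1, t2, t5, t6}, keep only states in Sat with some successor in Z. Z1 = {t0, t1, t6}; Z2 = {t0, t6}; Z3 = {t0}; fixed.
Sat(EG (error | empty)) = {t0}
A[empty U EG (error | empty)]: least fixpoint, start Z0 = Sat(EG (error | empty)) = {t0}, add states in Sat(empty) with every successor in Z. Already a fixed point.
Sat(A[empty U EG (error | empty)]) = {t0}
|Sat(A[empty U EG (error | empty)])| = |{t0}| = 1.

1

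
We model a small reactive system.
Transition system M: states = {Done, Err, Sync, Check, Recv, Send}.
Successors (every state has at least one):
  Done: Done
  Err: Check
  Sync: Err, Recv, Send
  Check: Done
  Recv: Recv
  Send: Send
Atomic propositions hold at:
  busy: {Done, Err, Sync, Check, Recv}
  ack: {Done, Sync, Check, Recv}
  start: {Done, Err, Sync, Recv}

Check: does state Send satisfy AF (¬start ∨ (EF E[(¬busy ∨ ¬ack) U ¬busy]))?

Yes

Sat(¬start) = {Check, Send}
Sat(¬busy) = {Send}
Sat(¬ack) = {Err, Send}
Sat(¬busy ∨ ¬ack) = {Err, Send}
E[(¬busy ∨ ¬ack) U ¬busy]: least fixpoint, start Z0 = Sat(¬busy) = {Send}, add states in Sat(¬busy ∨ ¬ack) with some successor in Z. Already a fixed point.
Sat(E[(¬busy ∨ ¬ack) U ¬busy]) = {Send}
EF E[(¬busy ∨ ¬ack) U ¬busy]: least fixpoint, start Z0 = {Send}, add states with some successor in Z. Z1 = {Sync, Send}; fixed.
Sat(EF E[(¬busy ∨ ¬ack) U ¬busy]) = {Sync, Send}
Sat(¬start ∨ (EF E[(¬busy ∨ ¬ack) U ¬busy])) = {Sync, Check, Send}
AF (¬start ∨ (EF E[(¬busy ∨ ¬ack) U ¬busy])): least fixpoint, start Z0 = {Sync, Check, Send}, add states with every successor in Z. Z1 = {Err, Sync, Check, Send}; fixed.
Sat(AF (¬start ∨ (EF E[(¬busy ∨ ¬ack) U ¬busy]))) = {Err, Sync, Check, Send}
Send ∈ Sat(AF (¬start ∨ (EF E[(¬busy ∨ ¬ack) U ¬busy]))) = {Err, Sync, Check, Send}, so the formula holds at Send.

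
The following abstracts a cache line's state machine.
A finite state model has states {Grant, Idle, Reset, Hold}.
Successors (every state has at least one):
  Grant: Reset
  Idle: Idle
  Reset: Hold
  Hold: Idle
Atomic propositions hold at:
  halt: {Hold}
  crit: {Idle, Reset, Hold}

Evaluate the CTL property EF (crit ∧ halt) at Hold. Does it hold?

Sat(crit ∧ halt) = {Hold}
EF (crit ∧ halt): least fixpoint, start Z0 = {Hold}, add states with some successor in Z. Z1 = {Reset, Hold}; Z2 = {Grant, Reset, Hold}; fixed.
Sat(EF (crit ∧ halt)) = {Grant, Reset, Hold}
Hold ∈ Sat(EF (crit ∧ halt)) = {Grant, Reset, Hold}, so the formula holds at Hold.

Yes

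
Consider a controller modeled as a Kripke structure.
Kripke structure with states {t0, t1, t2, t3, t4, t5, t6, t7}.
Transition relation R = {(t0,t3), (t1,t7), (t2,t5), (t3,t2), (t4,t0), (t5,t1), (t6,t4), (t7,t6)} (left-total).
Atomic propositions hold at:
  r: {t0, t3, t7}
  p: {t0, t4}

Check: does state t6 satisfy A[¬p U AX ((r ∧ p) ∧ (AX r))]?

Sat(¬p) = {t1, t2, t3, t5, t6, t7}
Sat(r ∧ p) = {t0}
Sat(AX r) = {s : every successor in {t0, t3, t7}} = {t0, t1, t4}
Sat((r ∧ p) ∧ (AX r)) = {t0}
Sat(AX ((r ∧ p) ∧ (AX r))) = {s : every successor in {t0}} = {t4}
A[¬p U AX ((r ∧ p) ∧ (AX r))]: least fixpoint, start Z0 = Sat(AX ((r ∧ p) ∧ (AX r))) = {t4}, add states in Sat(¬p) with every successor in Z. Z1 = {t4, t6}; Z2 = {t4, t6, t7}; Z3 = {t1, t4, t6, t7}; Z4 = {t1, t4, t5, t6, t7}; Z5 = {t1, t2, t4, t5, t6, t7}; Z6 = {t1, t2, t3, t4, t5, t6, t7}; fixed.
Sat(A[¬p U AX ((r ∧ p) ∧ (AX r))]) = {t1, t2, t3, t4, t5, t6, t7}
t6 ∈ Sat(A[¬p U AX ((r ∧ p) ∧ (AX r))]) = {t1, t2, t3, t4, t5, t6, t7}, so the formula holds at t6.

Yes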